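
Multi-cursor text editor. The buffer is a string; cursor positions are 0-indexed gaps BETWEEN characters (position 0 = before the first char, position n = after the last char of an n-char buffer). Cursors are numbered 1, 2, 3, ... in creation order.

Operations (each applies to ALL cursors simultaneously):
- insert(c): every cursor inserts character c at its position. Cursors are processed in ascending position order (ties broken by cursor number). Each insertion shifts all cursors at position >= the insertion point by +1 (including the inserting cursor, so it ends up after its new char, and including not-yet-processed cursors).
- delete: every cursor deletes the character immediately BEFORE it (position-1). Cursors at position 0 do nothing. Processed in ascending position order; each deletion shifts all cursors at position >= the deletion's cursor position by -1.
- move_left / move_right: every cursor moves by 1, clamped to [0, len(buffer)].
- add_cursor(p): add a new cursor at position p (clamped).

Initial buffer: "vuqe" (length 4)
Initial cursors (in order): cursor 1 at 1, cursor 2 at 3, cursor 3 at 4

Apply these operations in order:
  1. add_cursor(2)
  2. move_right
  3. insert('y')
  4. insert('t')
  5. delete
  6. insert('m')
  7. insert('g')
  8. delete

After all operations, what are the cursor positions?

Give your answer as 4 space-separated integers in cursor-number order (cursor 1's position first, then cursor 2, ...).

After op 1 (add_cursor(2)): buffer="vuqe" (len 4), cursors c1@1 c4@2 c2@3 c3@4, authorship ....
After op 2 (move_right): buffer="vuqe" (len 4), cursors c1@2 c4@3 c2@4 c3@4, authorship ....
After op 3 (insert('y')): buffer="vuyqyeyy" (len 8), cursors c1@3 c4@5 c2@8 c3@8, authorship ..1.4.23
After op 4 (insert('t')): buffer="vuytqyteyytt" (len 12), cursors c1@4 c4@7 c2@12 c3@12, authorship ..11.44.2323
After op 5 (delete): buffer="vuyqyeyy" (len 8), cursors c1@3 c4@5 c2@8 c3@8, authorship ..1.4.23
After op 6 (insert('m')): buffer="vuymqymeyymm" (len 12), cursors c1@4 c4@7 c2@12 c3@12, authorship ..11.44.2323
After op 7 (insert('g')): buffer="vuymgqymgeyymmgg" (len 16), cursors c1@5 c4@9 c2@16 c3@16, authorship ..111.444.232323
After op 8 (delete): buffer="vuymqymeyymm" (len 12), cursors c1@4 c4@7 c2@12 c3@12, authorship ..11.44.2323

Answer: 4 12 12 7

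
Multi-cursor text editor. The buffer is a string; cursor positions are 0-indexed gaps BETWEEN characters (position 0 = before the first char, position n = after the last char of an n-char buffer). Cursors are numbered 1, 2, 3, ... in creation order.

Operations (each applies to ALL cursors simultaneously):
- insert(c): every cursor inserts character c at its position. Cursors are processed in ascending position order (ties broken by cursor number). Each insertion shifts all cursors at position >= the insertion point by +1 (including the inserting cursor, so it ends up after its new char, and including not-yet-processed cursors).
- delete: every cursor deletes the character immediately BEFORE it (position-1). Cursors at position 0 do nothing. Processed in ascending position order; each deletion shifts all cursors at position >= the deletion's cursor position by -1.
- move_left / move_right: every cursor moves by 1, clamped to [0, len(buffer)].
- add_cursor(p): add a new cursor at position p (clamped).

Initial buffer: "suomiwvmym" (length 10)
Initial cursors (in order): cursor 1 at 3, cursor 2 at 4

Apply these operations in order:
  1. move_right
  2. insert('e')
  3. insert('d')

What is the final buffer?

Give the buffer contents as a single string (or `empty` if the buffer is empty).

Answer: suomediedwvmym

Derivation:
After op 1 (move_right): buffer="suomiwvmym" (len 10), cursors c1@4 c2@5, authorship ..........
After op 2 (insert('e')): buffer="suomeiewvmym" (len 12), cursors c1@5 c2@7, authorship ....1.2.....
After op 3 (insert('d')): buffer="suomediedwvmym" (len 14), cursors c1@6 c2@9, authorship ....11.22.....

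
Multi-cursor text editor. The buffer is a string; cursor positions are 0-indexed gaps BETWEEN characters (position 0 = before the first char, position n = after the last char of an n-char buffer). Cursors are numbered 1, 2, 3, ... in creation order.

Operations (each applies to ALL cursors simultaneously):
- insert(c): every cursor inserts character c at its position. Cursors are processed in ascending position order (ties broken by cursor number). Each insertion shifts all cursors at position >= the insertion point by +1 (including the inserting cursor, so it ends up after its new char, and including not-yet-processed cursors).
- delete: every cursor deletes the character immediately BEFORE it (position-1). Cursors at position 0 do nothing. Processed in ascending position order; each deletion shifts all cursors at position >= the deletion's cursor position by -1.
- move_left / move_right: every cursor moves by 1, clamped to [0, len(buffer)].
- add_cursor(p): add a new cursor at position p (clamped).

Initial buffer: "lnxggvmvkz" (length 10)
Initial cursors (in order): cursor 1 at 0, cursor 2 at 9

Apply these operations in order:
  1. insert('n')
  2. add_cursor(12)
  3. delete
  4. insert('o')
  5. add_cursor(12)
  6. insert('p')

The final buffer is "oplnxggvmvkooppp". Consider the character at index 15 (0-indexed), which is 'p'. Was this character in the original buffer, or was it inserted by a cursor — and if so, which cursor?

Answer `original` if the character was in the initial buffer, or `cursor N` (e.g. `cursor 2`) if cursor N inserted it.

Answer: cursor 4

Derivation:
After op 1 (insert('n')): buffer="nlnxggvmvknz" (len 12), cursors c1@1 c2@11, authorship 1.........2.
After op 2 (add_cursor(12)): buffer="nlnxggvmvknz" (len 12), cursors c1@1 c2@11 c3@12, authorship 1.........2.
After op 3 (delete): buffer="lnxggvmvk" (len 9), cursors c1@0 c2@9 c3@9, authorship .........
After op 4 (insert('o')): buffer="olnxggvmvkoo" (len 12), cursors c1@1 c2@12 c3@12, authorship 1.........23
After op 5 (add_cursor(12)): buffer="olnxggvmvkoo" (len 12), cursors c1@1 c2@12 c3@12 c4@12, authorship 1.........23
After op 6 (insert('p')): buffer="oplnxggvmvkooppp" (len 16), cursors c1@2 c2@16 c3@16 c4@16, authorship 11.........23234
Authorship (.=original, N=cursor N): 1 1 . . . . . . . . . 2 3 2 3 4
Index 15: author = 4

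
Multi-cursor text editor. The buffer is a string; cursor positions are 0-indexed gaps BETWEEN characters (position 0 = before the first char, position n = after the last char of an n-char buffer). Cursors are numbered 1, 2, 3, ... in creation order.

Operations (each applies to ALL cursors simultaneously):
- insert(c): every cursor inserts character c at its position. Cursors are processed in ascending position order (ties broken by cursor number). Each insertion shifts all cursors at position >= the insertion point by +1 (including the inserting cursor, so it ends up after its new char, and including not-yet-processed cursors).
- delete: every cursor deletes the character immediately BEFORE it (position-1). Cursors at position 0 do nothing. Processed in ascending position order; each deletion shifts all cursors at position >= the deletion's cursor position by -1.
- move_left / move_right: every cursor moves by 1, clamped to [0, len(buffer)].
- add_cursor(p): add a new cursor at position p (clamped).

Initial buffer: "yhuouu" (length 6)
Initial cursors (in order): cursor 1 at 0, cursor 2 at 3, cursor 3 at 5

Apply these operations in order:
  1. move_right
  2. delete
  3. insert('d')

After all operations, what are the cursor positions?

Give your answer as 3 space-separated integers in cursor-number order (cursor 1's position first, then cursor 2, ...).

After op 1 (move_right): buffer="yhuouu" (len 6), cursors c1@1 c2@4 c3@6, authorship ......
After op 2 (delete): buffer="huu" (len 3), cursors c1@0 c2@2 c3@3, authorship ...
After op 3 (insert('d')): buffer="dhudud" (len 6), cursors c1@1 c2@4 c3@6, authorship 1..2.3

Answer: 1 4 6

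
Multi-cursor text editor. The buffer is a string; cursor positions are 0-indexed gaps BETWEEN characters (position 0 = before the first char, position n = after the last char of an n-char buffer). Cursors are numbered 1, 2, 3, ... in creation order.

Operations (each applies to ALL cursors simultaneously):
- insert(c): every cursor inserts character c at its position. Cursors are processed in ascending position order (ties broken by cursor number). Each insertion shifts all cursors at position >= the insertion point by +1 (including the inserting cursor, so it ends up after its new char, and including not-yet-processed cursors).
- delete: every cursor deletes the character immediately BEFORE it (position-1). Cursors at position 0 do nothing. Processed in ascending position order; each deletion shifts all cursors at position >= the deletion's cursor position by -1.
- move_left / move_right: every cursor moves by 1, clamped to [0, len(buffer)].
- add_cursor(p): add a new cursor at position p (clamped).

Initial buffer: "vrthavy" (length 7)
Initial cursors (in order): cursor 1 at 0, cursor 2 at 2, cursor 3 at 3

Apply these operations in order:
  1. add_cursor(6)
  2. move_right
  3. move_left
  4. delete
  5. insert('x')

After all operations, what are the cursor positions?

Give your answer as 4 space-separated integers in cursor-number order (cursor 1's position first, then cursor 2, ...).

After op 1 (add_cursor(6)): buffer="vrthavy" (len 7), cursors c1@0 c2@2 c3@3 c4@6, authorship .......
After op 2 (move_right): buffer="vrthavy" (len 7), cursors c1@1 c2@3 c3@4 c4@7, authorship .......
After op 3 (move_left): buffer="vrthavy" (len 7), cursors c1@0 c2@2 c3@3 c4@6, authorship .......
After op 4 (delete): buffer="vhay" (len 4), cursors c1@0 c2@1 c3@1 c4@3, authorship ....
After op 5 (insert('x')): buffer="xvxxhaxy" (len 8), cursors c1@1 c2@4 c3@4 c4@7, authorship 1.23..4.

Answer: 1 4 4 7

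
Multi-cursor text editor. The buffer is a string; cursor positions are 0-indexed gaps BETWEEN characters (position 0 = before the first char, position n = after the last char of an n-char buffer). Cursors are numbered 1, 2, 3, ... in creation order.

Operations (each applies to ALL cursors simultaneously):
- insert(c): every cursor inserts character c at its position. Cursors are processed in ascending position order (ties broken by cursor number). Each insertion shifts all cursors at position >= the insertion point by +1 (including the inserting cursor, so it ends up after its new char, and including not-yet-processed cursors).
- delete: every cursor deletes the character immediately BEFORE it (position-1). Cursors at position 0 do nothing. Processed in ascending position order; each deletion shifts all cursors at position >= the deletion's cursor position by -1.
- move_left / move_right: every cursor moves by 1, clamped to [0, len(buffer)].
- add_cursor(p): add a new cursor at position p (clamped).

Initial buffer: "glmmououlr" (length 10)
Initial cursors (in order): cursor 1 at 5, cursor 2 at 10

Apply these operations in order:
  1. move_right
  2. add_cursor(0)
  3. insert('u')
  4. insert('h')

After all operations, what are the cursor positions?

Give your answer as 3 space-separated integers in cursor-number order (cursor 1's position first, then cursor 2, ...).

After op 1 (move_right): buffer="glmmououlr" (len 10), cursors c1@6 c2@10, authorship ..........
After op 2 (add_cursor(0)): buffer="glmmououlr" (len 10), cursors c3@0 c1@6 c2@10, authorship ..........
After op 3 (insert('u')): buffer="uglmmouuoulru" (len 13), cursors c3@1 c1@8 c2@13, authorship 3......1....2
After op 4 (insert('h')): buffer="uhglmmouuhoulruh" (len 16), cursors c3@2 c1@10 c2@16, authorship 33......11....22

Answer: 10 16 2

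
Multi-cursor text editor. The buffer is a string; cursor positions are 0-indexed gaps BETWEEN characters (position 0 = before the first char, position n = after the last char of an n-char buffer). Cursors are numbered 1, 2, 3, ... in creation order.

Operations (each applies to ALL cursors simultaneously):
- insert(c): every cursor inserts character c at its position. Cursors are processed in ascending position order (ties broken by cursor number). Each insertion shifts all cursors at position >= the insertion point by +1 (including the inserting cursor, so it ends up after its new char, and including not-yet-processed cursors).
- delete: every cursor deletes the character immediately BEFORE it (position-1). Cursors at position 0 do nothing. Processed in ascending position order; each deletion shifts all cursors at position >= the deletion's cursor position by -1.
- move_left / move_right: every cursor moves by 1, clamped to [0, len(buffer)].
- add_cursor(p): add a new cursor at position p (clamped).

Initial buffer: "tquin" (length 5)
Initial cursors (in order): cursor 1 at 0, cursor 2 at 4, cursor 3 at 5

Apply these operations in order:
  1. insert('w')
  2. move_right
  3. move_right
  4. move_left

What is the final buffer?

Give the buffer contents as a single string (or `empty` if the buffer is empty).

After op 1 (insert('w')): buffer="wtquiwnw" (len 8), cursors c1@1 c2@6 c3@8, authorship 1....2.3
After op 2 (move_right): buffer="wtquiwnw" (len 8), cursors c1@2 c2@7 c3@8, authorship 1....2.3
After op 3 (move_right): buffer="wtquiwnw" (len 8), cursors c1@3 c2@8 c3@8, authorship 1....2.3
After op 4 (move_left): buffer="wtquiwnw" (len 8), cursors c1@2 c2@7 c3@7, authorship 1....2.3

Answer: wtquiwnw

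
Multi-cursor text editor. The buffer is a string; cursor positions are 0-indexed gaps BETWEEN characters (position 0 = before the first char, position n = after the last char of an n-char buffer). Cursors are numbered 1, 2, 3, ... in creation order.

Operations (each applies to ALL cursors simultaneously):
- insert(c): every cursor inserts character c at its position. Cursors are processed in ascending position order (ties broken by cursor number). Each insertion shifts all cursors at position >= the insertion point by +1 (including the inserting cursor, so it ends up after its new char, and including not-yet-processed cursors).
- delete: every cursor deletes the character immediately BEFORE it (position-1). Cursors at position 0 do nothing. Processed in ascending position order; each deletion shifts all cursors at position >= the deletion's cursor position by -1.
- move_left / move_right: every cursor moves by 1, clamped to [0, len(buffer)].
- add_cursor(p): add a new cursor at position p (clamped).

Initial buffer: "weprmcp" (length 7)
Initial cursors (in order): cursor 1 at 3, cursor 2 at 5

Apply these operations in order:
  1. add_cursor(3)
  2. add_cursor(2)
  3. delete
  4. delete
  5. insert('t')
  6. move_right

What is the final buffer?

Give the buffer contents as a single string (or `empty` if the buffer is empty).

Answer: ttttcp

Derivation:
After op 1 (add_cursor(3)): buffer="weprmcp" (len 7), cursors c1@3 c3@3 c2@5, authorship .......
After op 2 (add_cursor(2)): buffer="weprmcp" (len 7), cursors c4@2 c1@3 c3@3 c2@5, authorship .......
After op 3 (delete): buffer="rcp" (len 3), cursors c1@0 c3@0 c4@0 c2@1, authorship ...
After op 4 (delete): buffer="cp" (len 2), cursors c1@0 c2@0 c3@0 c4@0, authorship ..
After op 5 (insert('t')): buffer="ttttcp" (len 6), cursors c1@4 c2@4 c3@4 c4@4, authorship 1234..
After op 6 (move_right): buffer="ttttcp" (len 6), cursors c1@5 c2@5 c3@5 c4@5, authorship 1234..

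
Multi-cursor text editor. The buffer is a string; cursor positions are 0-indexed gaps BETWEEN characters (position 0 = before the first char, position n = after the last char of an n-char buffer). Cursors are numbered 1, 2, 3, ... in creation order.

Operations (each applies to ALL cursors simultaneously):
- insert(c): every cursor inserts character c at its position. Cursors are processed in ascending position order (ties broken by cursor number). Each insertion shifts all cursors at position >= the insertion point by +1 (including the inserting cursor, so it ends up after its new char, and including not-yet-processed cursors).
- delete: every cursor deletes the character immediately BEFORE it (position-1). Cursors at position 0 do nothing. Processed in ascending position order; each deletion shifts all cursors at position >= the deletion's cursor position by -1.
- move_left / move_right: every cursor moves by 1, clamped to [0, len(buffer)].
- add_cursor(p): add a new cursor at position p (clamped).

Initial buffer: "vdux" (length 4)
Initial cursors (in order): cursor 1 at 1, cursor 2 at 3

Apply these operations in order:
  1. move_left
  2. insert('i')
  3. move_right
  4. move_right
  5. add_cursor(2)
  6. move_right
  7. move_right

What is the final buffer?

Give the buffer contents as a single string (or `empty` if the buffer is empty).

After op 1 (move_left): buffer="vdux" (len 4), cursors c1@0 c2@2, authorship ....
After op 2 (insert('i')): buffer="ivdiux" (len 6), cursors c1@1 c2@4, authorship 1..2..
After op 3 (move_right): buffer="ivdiux" (len 6), cursors c1@2 c2@5, authorship 1..2..
After op 4 (move_right): buffer="ivdiux" (len 6), cursors c1@3 c2@6, authorship 1..2..
After op 5 (add_cursor(2)): buffer="ivdiux" (len 6), cursors c3@2 c1@3 c2@6, authorship 1..2..
After op 6 (move_right): buffer="ivdiux" (len 6), cursors c3@3 c1@4 c2@6, authorship 1..2..
After op 7 (move_right): buffer="ivdiux" (len 6), cursors c3@4 c1@5 c2@6, authorship 1..2..

Answer: ivdiux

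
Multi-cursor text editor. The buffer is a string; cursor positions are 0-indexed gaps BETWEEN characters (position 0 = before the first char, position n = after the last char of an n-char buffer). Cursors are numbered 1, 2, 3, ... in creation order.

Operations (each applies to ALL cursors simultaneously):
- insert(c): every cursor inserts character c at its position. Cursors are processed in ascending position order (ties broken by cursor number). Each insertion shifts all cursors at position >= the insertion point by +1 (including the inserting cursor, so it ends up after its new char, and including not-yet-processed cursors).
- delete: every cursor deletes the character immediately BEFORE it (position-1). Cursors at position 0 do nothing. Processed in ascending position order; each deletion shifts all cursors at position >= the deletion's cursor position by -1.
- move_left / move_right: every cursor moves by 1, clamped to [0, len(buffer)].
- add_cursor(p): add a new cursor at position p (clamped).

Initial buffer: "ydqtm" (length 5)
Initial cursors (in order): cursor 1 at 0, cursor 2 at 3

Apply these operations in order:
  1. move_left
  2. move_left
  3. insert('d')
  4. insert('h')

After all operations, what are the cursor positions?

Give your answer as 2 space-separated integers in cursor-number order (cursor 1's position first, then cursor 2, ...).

After op 1 (move_left): buffer="ydqtm" (len 5), cursors c1@0 c2@2, authorship .....
After op 2 (move_left): buffer="ydqtm" (len 5), cursors c1@0 c2@1, authorship .....
After op 3 (insert('d')): buffer="dyddqtm" (len 7), cursors c1@1 c2@3, authorship 1.2....
After op 4 (insert('h')): buffer="dhydhdqtm" (len 9), cursors c1@2 c2@5, authorship 11.22....

Answer: 2 5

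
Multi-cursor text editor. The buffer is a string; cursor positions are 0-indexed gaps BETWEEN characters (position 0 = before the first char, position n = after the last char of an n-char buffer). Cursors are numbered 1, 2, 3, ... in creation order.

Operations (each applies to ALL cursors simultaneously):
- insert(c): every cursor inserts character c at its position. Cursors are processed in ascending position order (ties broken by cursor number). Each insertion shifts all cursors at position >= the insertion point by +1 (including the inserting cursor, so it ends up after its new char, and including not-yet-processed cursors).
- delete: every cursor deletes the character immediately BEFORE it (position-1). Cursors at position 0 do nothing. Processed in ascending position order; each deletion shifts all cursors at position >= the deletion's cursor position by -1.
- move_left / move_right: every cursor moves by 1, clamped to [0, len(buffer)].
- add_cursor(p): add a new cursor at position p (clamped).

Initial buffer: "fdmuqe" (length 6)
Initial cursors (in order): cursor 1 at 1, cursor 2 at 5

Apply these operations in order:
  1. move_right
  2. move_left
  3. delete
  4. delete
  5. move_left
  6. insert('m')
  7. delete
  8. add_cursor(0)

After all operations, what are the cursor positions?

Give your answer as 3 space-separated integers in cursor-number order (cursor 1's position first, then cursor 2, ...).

Answer: 0 1 0

Derivation:
After op 1 (move_right): buffer="fdmuqe" (len 6), cursors c1@2 c2@6, authorship ......
After op 2 (move_left): buffer="fdmuqe" (len 6), cursors c1@1 c2@5, authorship ......
After op 3 (delete): buffer="dmue" (len 4), cursors c1@0 c2@3, authorship ....
After op 4 (delete): buffer="dme" (len 3), cursors c1@0 c2@2, authorship ...
After op 5 (move_left): buffer="dme" (len 3), cursors c1@0 c2@1, authorship ...
After op 6 (insert('m')): buffer="mdmme" (len 5), cursors c1@1 c2@3, authorship 1.2..
After op 7 (delete): buffer="dme" (len 3), cursors c1@0 c2@1, authorship ...
After op 8 (add_cursor(0)): buffer="dme" (len 3), cursors c1@0 c3@0 c2@1, authorship ...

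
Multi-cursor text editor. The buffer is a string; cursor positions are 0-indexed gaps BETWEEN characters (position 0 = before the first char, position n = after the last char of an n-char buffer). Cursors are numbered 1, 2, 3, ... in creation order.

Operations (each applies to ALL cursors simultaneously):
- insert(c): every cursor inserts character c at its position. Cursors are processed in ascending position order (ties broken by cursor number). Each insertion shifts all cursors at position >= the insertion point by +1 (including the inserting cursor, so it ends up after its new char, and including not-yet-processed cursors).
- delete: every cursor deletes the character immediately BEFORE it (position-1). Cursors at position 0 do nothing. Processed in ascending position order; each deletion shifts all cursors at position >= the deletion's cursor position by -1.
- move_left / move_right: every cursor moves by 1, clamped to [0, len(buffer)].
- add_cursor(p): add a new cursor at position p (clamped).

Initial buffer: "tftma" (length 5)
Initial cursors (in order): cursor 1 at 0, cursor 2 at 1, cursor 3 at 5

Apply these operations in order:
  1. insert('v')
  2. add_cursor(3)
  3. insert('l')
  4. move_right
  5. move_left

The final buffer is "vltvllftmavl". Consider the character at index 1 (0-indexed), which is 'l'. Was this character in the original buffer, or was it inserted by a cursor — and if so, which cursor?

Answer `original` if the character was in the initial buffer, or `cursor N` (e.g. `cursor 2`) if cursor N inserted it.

Answer: cursor 1

Derivation:
After op 1 (insert('v')): buffer="vtvftmav" (len 8), cursors c1@1 c2@3 c3@8, authorship 1.2....3
After op 2 (add_cursor(3)): buffer="vtvftmav" (len 8), cursors c1@1 c2@3 c4@3 c3@8, authorship 1.2....3
After op 3 (insert('l')): buffer="vltvllftmavl" (len 12), cursors c1@2 c2@6 c4@6 c3@12, authorship 11.224....33
After op 4 (move_right): buffer="vltvllftmavl" (len 12), cursors c1@3 c2@7 c4@7 c3@12, authorship 11.224....33
After op 5 (move_left): buffer="vltvllftmavl" (len 12), cursors c1@2 c2@6 c4@6 c3@11, authorship 11.224....33
Authorship (.=original, N=cursor N): 1 1 . 2 2 4 . . . . 3 3
Index 1: author = 1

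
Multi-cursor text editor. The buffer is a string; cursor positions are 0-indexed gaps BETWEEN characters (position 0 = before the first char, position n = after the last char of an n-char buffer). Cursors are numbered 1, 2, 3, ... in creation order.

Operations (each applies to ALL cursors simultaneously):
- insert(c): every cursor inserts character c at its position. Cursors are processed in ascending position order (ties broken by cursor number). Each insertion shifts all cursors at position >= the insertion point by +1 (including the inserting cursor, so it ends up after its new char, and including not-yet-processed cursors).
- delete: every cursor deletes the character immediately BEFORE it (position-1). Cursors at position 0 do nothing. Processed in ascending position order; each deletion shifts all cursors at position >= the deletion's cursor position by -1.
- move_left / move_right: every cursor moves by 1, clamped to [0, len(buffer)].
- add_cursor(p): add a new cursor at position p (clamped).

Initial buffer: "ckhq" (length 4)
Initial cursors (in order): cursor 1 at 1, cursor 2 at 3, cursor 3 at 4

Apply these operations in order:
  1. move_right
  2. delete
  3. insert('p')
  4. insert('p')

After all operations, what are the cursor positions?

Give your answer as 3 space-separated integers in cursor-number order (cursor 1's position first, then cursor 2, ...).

Answer: 7 7 7

Derivation:
After op 1 (move_right): buffer="ckhq" (len 4), cursors c1@2 c2@4 c3@4, authorship ....
After op 2 (delete): buffer="c" (len 1), cursors c1@1 c2@1 c3@1, authorship .
After op 3 (insert('p')): buffer="cppp" (len 4), cursors c1@4 c2@4 c3@4, authorship .123
After op 4 (insert('p')): buffer="cpppppp" (len 7), cursors c1@7 c2@7 c3@7, authorship .123123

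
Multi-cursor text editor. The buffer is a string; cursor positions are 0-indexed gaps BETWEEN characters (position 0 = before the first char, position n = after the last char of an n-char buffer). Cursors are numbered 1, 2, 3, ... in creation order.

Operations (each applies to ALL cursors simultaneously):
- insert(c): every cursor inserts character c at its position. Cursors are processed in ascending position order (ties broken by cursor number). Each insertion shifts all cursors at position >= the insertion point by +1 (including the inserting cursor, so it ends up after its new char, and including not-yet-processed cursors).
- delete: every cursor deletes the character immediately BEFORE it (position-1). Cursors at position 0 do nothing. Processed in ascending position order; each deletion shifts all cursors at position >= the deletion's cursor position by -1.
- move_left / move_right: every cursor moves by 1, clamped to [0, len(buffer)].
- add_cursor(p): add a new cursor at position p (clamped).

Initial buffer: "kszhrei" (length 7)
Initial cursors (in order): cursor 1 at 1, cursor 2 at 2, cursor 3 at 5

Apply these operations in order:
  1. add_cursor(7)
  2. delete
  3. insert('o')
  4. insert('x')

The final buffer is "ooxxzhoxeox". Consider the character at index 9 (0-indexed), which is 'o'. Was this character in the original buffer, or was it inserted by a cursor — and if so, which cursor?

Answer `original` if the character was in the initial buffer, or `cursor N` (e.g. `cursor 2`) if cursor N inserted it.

Answer: cursor 4

Derivation:
After op 1 (add_cursor(7)): buffer="kszhrei" (len 7), cursors c1@1 c2@2 c3@5 c4@7, authorship .......
After op 2 (delete): buffer="zhe" (len 3), cursors c1@0 c2@0 c3@2 c4@3, authorship ...
After op 3 (insert('o')): buffer="oozhoeo" (len 7), cursors c1@2 c2@2 c3@5 c4@7, authorship 12..3.4
After op 4 (insert('x')): buffer="ooxxzhoxeox" (len 11), cursors c1@4 c2@4 c3@8 c4@11, authorship 1212..33.44
Authorship (.=original, N=cursor N): 1 2 1 2 . . 3 3 . 4 4
Index 9: author = 4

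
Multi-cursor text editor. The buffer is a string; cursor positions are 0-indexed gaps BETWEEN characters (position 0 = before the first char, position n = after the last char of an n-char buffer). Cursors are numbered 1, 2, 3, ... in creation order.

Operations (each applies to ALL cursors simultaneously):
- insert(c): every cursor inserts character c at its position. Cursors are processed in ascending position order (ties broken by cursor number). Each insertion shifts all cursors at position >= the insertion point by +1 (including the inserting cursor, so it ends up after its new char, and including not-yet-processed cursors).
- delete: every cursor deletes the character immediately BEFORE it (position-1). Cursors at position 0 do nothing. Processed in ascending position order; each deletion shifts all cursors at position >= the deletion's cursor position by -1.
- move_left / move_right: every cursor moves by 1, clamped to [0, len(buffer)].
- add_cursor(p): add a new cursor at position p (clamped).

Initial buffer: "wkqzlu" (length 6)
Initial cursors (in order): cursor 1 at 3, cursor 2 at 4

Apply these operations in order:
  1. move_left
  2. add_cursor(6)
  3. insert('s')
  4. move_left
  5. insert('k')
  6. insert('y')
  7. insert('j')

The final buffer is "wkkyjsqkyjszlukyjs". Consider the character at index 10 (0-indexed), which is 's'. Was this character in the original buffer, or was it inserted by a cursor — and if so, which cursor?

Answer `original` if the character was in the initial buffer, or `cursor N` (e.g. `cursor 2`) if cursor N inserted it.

After op 1 (move_left): buffer="wkqzlu" (len 6), cursors c1@2 c2@3, authorship ......
After op 2 (add_cursor(6)): buffer="wkqzlu" (len 6), cursors c1@2 c2@3 c3@6, authorship ......
After op 3 (insert('s')): buffer="wksqszlus" (len 9), cursors c1@3 c2@5 c3@9, authorship ..1.2...3
After op 4 (move_left): buffer="wksqszlus" (len 9), cursors c1@2 c2@4 c3@8, authorship ..1.2...3
After op 5 (insert('k')): buffer="wkksqkszluks" (len 12), cursors c1@3 c2@6 c3@11, authorship ..11.22...33
After op 6 (insert('y')): buffer="wkkysqkyszlukys" (len 15), cursors c1@4 c2@8 c3@14, authorship ..111.222...333
After op 7 (insert('j')): buffer="wkkyjsqkyjszlukyjs" (len 18), cursors c1@5 c2@10 c3@17, authorship ..1111.2222...3333
Authorship (.=original, N=cursor N): . . 1 1 1 1 . 2 2 2 2 . . . 3 3 3 3
Index 10: author = 2

Answer: cursor 2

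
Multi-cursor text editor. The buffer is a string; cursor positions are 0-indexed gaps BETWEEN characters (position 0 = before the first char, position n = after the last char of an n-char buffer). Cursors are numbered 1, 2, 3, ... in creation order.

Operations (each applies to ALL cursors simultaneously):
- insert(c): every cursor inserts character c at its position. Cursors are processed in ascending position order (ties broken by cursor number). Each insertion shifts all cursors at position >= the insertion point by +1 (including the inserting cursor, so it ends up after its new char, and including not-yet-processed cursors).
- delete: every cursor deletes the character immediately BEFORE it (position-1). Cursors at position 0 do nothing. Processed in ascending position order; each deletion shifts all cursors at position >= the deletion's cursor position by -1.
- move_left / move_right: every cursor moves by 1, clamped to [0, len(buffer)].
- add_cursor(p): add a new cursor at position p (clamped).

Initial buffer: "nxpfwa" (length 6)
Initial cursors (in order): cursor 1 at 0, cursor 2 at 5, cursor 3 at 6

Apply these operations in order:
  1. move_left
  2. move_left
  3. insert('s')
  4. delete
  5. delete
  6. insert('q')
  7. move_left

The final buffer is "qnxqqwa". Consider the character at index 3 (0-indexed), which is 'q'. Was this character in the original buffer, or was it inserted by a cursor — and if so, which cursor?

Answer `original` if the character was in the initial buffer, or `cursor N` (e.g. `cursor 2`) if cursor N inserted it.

After op 1 (move_left): buffer="nxpfwa" (len 6), cursors c1@0 c2@4 c3@5, authorship ......
After op 2 (move_left): buffer="nxpfwa" (len 6), cursors c1@0 c2@3 c3@4, authorship ......
After op 3 (insert('s')): buffer="snxpsfswa" (len 9), cursors c1@1 c2@5 c3@7, authorship 1...2.3..
After op 4 (delete): buffer="nxpfwa" (len 6), cursors c1@0 c2@3 c3@4, authorship ......
After op 5 (delete): buffer="nxwa" (len 4), cursors c1@0 c2@2 c3@2, authorship ....
After op 6 (insert('q')): buffer="qnxqqwa" (len 7), cursors c1@1 c2@5 c3@5, authorship 1..23..
After op 7 (move_left): buffer="qnxqqwa" (len 7), cursors c1@0 c2@4 c3@4, authorship 1..23..
Authorship (.=original, N=cursor N): 1 . . 2 3 . .
Index 3: author = 2

Answer: cursor 2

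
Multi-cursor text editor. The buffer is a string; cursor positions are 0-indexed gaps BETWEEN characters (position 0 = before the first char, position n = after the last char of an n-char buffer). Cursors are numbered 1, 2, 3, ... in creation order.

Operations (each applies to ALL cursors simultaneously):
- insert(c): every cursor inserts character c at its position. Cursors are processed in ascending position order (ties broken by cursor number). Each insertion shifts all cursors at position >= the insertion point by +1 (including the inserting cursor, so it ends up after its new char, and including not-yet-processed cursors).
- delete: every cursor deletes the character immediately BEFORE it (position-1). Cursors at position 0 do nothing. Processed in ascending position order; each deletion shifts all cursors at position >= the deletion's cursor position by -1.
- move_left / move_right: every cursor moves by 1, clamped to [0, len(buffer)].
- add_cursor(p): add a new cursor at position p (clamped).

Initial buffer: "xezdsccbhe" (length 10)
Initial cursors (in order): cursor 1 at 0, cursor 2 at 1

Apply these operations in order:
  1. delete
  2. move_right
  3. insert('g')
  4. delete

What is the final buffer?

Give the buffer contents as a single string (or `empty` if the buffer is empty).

Answer: ezdsccbhe

Derivation:
After op 1 (delete): buffer="ezdsccbhe" (len 9), cursors c1@0 c2@0, authorship .........
After op 2 (move_right): buffer="ezdsccbhe" (len 9), cursors c1@1 c2@1, authorship .........
After op 3 (insert('g')): buffer="eggzdsccbhe" (len 11), cursors c1@3 c2@3, authorship .12........
After op 4 (delete): buffer="ezdsccbhe" (len 9), cursors c1@1 c2@1, authorship .........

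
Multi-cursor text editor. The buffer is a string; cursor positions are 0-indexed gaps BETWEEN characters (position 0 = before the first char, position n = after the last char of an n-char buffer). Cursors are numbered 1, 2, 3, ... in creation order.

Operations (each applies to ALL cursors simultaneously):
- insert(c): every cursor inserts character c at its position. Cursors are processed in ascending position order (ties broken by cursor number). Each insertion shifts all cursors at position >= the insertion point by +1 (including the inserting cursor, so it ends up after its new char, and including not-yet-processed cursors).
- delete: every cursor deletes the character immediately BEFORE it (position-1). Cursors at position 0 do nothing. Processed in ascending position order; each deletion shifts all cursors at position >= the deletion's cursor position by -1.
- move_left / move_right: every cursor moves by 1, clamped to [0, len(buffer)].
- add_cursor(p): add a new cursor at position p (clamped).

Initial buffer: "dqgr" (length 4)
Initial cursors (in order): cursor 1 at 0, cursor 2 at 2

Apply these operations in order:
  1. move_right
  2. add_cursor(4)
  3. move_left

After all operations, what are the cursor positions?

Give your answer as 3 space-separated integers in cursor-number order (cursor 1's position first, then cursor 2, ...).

After op 1 (move_right): buffer="dqgr" (len 4), cursors c1@1 c2@3, authorship ....
After op 2 (add_cursor(4)): buffer="dqgr" (len 4), cursors c1@1 c2@3 c3@4, authorship ....
After op 3 (move_left): buffer="dqgr" (len 4), cursors c1@0 c2@2 c3@3, authorship ....

Answer: 0 2 3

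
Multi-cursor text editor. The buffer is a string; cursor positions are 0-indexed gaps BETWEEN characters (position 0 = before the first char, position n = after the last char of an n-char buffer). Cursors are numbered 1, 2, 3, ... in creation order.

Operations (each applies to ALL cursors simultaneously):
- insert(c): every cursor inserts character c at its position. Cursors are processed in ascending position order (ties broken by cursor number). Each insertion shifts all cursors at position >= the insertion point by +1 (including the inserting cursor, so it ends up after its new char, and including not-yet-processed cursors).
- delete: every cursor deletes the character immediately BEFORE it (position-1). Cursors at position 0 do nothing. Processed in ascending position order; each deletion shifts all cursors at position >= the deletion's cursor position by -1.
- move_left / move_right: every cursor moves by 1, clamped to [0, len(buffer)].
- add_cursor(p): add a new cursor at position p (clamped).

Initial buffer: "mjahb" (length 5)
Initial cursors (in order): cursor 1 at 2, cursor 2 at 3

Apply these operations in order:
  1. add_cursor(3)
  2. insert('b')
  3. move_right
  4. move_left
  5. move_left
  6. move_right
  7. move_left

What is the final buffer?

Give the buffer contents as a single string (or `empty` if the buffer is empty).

Answer: mjbabbhb

Derivation:
After op 1 (add_cursor(3)): buffer="mjahb" (len 5), cursors c1@2 c2@3 c3@3, authorship .....
After op 2 (insert('b')): buffer="mjbabbhb" (len 8), cursors c1@3 c2@6 c3@6, authorship ..1.23..
After op 3 (move_right): buffer="mjbabbhb" (len 8), cursors c1@4 c2@7 c3@7, authorship ..1.23..
After op 4 (move_left): buffer="mjbabbhb" (len 8), cursors c1@3 c2@6 c3@6, authorship ..1.23..
After op 5 (move_left): buffer="mjbabbhb" (len 8), cursors c1@2 c2@5 c3@5, authorship ..1.23..
After op 6 (move_right): buffer="mjbabbhb" (len 8), cursors c1@3 c2@6 c3@6, authorship ..1.23..
After op 7 (move_left): buffer="mjbabbhb" (len 8), cursors c1@2 c2@5 c3@5, authorship ..1.23..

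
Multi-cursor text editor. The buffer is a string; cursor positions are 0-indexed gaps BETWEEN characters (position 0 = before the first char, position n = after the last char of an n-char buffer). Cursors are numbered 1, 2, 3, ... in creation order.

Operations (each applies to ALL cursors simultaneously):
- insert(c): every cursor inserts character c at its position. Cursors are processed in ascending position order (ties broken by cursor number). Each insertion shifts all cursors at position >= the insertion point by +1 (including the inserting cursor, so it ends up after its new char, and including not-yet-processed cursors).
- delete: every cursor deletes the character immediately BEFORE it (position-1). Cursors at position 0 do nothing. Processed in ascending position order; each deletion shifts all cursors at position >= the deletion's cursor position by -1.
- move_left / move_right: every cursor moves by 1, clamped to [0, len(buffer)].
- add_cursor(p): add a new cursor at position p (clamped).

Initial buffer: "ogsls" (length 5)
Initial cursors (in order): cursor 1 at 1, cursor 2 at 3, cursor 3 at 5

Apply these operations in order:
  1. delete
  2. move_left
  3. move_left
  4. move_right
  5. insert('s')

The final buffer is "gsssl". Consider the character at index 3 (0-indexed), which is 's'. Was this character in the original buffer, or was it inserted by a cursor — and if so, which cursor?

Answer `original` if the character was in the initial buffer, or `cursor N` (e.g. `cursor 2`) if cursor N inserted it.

After op 1 (delete): buffer="gl" (len 2), cursors c1@0 c2@1 c3@2, authorship ..
After op 2 (move_left): buffer="gl" (len 2), cursors c1@0 c2@0 c3@1, authorship ..
After op 3 (move_left): buffer="gl" (len 2), cursors c1@0 c2@0 c3@0, authorship ..
After op 4 (move_right): buffer="gl" (len 2), cursors c1@1 c2@1 c3@1, authorship ..
After op 5 (insert('s')): buffer="gsssl" (len 5), cursors c1@4 c2@4 c3@4, authorship .123.
Authorship (.=original, N=cursor N): . 1 2 3 .
Index 3: author = 3

Answer: cursor 3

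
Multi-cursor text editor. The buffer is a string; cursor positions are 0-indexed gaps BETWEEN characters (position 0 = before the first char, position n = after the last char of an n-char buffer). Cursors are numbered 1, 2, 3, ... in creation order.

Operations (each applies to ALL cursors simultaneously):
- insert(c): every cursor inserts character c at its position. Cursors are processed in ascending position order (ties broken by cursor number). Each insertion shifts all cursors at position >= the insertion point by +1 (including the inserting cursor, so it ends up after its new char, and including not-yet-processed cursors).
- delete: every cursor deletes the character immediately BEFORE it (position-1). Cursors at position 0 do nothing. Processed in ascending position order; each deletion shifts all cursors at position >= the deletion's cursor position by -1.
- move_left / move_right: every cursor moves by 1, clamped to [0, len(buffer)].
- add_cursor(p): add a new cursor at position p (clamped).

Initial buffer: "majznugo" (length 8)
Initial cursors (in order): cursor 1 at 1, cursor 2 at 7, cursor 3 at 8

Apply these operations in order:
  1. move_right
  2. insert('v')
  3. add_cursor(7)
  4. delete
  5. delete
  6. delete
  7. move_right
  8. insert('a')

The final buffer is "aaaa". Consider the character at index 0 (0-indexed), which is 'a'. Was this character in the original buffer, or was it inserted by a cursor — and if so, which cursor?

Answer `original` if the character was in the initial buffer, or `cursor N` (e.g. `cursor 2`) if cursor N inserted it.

After op 1 (move_right): buffer="majznugo" (len 8), cursors c1@2 c2@8 c3@8, authorship ........
After op 2 (insert('v')): buffer="mavjznugovv" (len 11), cursors c1@3 c2@11 c3@11, authorship ..1......23
After op 3 (add_cursor(7)): buffer="mavjznugovv" (len 11), cursors c1@3 c4@7 c2@11 c3@11, authorship ..1......23
After op 4 (delete): buffer="majzngo" (len 7), cursors c1@2 c4@5 c2@7 c3@7, authorship .......
After op 5 (delete): buffer="mjz" (len 3), cursors c1@1 c2@3 c3@3 c4@3, authorship ...
After op 6 (delete): buffer="" (len 0), cursors c1@0 c2@0 c3@0 c4@0, authorship 
After op 7 (move_right): buffer="" (len 0), cursors c1@0 c2@0 c3@0 c4@0, authorship 
After op 8 (insert('a')): buffer="aaaa" (len 4), cursors c1@4 c2@4 c3@4 c4@4, authorship 1234
Authorship (.=original, N=cursor N): 1 2 3 4
Index 0: author = 1

Answer: cursor 1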